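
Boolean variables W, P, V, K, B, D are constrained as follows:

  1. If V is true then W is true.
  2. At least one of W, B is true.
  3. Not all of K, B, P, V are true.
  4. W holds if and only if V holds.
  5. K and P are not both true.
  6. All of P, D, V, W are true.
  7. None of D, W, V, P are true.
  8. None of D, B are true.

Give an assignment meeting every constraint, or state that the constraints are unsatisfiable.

Case W = True:
  Constraint (7) is violated (W=T) — contradiction.
Case W = False:
  Constraint (6) is violated (W=F) — contradiction.
Both cases fail — unsatisfiable.

Unsatisfiable — no assignment works.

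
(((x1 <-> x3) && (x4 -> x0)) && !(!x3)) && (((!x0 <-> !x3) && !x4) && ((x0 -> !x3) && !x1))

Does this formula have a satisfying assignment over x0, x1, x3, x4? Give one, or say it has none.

No satisfying assignment exists.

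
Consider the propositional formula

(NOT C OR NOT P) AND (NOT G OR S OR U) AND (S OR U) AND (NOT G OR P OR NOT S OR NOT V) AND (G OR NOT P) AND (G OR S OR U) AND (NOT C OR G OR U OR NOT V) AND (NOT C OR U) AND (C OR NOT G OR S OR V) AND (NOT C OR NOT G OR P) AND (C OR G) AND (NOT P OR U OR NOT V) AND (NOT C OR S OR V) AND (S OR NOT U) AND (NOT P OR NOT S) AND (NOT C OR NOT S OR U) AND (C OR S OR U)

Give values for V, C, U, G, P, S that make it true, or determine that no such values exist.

V = False, C = False, U = False, G = True, P = False, S = True

Set V = False.
Set C = False.
  then (C OR G) forces G = True.
  then (C OR NOT G OR S OR V) forces S = True.
  then (NOT P OR NOT S) forces P = False.
Set U = False.
All clauses satisfied.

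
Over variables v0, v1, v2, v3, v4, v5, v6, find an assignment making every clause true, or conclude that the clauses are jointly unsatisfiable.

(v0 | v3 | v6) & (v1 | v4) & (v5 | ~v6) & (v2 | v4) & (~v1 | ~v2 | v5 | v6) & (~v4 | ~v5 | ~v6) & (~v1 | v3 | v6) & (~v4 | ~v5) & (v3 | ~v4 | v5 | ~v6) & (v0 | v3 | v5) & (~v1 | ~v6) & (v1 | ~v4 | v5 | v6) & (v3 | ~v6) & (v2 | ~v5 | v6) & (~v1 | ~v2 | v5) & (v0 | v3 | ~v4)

Set v0 = False.
Try v1 = False:
  (v1 | v4) forces v4 = True.
  (~v4 | ~v5) forces v5 = False.
  (v5 | ~v6) forces v6 = False.
  clause (v1 | ~v4 | v5 | v6) is falsified — backtrack.
So v1 = True.
  then (~v1 | ~v6) forces v6 = False.
  then (v0 | v3 | v6) forces v3 = True.
Set v2 = True.
  then (~v1 | ~v2 | v5 | v6) forces v5 = True.
  then (~v4 | ~v5) forces v4 = False.
All clauses satisfied.

v0=F, v1=T, v2=T, v3=T, v4=F, v5=T, v6=F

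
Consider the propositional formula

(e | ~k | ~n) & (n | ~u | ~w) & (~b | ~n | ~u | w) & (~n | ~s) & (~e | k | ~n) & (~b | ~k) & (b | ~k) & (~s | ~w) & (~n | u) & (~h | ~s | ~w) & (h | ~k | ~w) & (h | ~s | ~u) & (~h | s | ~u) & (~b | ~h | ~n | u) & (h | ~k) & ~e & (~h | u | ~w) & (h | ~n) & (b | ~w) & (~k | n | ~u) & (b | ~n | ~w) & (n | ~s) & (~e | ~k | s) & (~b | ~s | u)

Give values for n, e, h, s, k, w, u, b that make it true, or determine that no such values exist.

Unit clause (~e) forces e = False.
Set n = False.
  then (n | ~s) forces s = False.
Set h = False.
  then (h | ~k) forces k = False.
Set w = False.
Set u = True.
Set b = False.
All clauses satisfied.

n = False; e = False; h = False; s = False; k = False; w = False; u = True; b = False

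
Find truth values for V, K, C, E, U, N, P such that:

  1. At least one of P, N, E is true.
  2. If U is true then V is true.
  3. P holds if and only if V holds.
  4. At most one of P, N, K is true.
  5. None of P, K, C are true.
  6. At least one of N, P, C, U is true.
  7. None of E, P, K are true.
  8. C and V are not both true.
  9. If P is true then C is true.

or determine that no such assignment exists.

V = False; K = False; C = False; E = False; U = False; N = True; P = False

  (1) {P, N, E}: 1 true — at least one ✓
  (2) U=F ⇒ V: vacuous ✓
  (3) P=F, V=F — same ✓
  (4) {P, N, K}: 1 true — at most one ✓
  (5) {P, K, C}: 0 true — none ✓
  (6) {N, P, C, U}: 1 true — at least one ✓
  (7) {E, P, K}: 0 true — none ✓
  (8) C=F, V=F — not both ✓
  (9) P=F ⇒ C: vacuous ✓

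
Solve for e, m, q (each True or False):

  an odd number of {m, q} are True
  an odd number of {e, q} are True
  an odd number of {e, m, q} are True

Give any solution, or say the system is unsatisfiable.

e: False; m: False; q: True

{m, q}: 1 true → odd ✓
{e, q}: 1 true → odd ✓
{e, m, q}: 1 true → odd ✓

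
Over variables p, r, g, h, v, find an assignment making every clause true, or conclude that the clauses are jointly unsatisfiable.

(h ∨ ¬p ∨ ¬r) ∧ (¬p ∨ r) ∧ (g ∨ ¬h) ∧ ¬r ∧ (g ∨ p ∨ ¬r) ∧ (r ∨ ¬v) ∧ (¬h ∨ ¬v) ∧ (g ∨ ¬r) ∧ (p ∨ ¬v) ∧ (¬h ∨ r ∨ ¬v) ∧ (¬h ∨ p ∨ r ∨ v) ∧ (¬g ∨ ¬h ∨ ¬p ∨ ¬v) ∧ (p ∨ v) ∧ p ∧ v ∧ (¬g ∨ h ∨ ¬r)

No satisfying assignment exists.

Case p = True:
  (¬p ∨ r) forces r = True.
  Clause (¬r) is falsified — contradiction.
Case p = False:
  Clause (p) is falsified — contradiction.
Both cases fail, so the formula is unsatisfiable.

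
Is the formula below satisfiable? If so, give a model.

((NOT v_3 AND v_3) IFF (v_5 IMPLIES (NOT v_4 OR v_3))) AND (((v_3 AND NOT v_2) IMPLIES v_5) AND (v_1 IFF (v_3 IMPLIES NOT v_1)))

v_1 = True, v_2 = True, v_3 = False, v_4 = True, v_5 = True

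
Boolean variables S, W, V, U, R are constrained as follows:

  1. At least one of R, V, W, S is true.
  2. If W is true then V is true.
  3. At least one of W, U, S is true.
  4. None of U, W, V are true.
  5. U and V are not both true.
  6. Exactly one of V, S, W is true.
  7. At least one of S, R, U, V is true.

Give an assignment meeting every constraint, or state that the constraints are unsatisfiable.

S: True; W: False; V: False; U: False; R: False

  (1) {R, V, W, S}: 1 true — at least one ✓
  (2) W=F ⇒ V: vacuous ✓
  (3) {W, U, S}: 1 true — at least one ✓
  (4) {U, W, V}: 0 true — none ✓
  (5) U=F, V=F — not both ✓
  (6) {V, S, W}: 1 true — exactly one ✓
  (7) {S, R, U, V}: 1 true — at least one ✓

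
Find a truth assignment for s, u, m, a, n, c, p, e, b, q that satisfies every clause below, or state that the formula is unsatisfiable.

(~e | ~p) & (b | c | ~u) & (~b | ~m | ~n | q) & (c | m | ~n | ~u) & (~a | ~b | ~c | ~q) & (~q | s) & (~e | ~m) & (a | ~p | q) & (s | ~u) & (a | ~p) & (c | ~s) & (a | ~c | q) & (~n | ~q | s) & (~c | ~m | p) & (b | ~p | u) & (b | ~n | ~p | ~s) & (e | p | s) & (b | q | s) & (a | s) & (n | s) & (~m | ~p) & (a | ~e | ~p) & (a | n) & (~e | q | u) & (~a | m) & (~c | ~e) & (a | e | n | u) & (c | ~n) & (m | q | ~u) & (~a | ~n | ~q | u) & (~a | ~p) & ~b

Unit clause (~b) forces b = False.
Try s = False:
  (~q | s) forces q = False.
  clause (b | q | s) is falsified — backtrack.
So s = True.
  then (c | ~s) forces c = True.
  then (~c | ~e) forces e = False.
Set u = True.
Set m = False.
  then (~a | m) forces a = False.
  then (m | q | ~u) forces q = True.
  then (a | ~p) forces p = False.
  then (a | n) forces n = True.
All clauses satisfied.

s = True; u = True; m = False; a = False; n = True; c = True; p = False; e = False; b = False; q = True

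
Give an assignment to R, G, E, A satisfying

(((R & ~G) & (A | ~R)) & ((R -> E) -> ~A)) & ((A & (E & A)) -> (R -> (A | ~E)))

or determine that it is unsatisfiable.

R = True, G = False, E = False, A = True

  ((R & ~G) & (A | ~R)) & ((R -> E) -> ~A) = True
    (R & ~G) & (A | ~R) = True
      R & ~G = True
        ~G = True
      A | ~R = True
        ~R = False
    (R -> E) -> ~A = True
      R -> E = False
      ~A = False
  (A & (E & A)) -> (R -> (A | ~E)) = True
    A & (E & A) = False
      E & A = False
    R -> (A | ~E) = True
      A | ~E = True
        ~E = True
Both conjuncts True, so the formula holds.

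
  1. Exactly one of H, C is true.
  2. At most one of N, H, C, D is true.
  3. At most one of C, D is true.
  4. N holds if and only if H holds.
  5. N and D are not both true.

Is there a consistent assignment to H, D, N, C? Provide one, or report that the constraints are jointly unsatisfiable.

H = False, D = False, N = False, C = True

  (1) {H, C}: 1 true — exactly one ✓
  (2) {N, H, C, D}: 1 true — at most one ✓
  (3) {C, D}: 1 true — at most one ✓
  (4) N=F, H=F — same ✓
  (5) N=F, D=F — not both ✓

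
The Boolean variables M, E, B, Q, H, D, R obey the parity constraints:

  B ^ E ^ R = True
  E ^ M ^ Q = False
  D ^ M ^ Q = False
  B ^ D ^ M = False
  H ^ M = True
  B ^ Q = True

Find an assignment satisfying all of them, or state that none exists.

Adding constraints 3, 4, 6 mod 2: every variable appears an even number of times on the left, so the left side is 0.
But the right sides sum to 1 (mod 2). 0 ≠ 1 — the system is inconsistent.

Unsatisfiable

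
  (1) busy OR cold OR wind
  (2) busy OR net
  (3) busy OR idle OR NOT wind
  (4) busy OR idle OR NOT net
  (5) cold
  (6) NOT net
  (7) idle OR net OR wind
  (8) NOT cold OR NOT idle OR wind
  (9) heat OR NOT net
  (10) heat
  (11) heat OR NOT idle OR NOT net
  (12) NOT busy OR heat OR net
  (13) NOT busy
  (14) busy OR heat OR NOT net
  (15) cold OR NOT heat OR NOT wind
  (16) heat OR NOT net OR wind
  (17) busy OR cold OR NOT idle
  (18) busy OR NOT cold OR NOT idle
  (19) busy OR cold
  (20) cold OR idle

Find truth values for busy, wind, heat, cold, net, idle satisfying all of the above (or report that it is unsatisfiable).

No satisfying assignment exists.

Case busy = True:
  Clause (NOT busy) is falsified — contradiction.
Case busy = False:
  (busy OR net) forces net = True.
  Clause (NOT net) is falsified — contradiction.
Both cases fail, so the formula is unsatisfiable.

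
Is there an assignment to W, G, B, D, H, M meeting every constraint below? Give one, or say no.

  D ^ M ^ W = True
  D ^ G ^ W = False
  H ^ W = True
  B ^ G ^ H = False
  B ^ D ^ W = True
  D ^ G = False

W = False, G = False, B = True, D = False, H = True, M = True

D ^ M ^ W = F ^ T ^ F = True ✓
D ^ G ^ W = F ^ F ^ F = False ✓
H ^ W = T ^ F = True ✓
B ^ G ^ H = T ^ F ^ T = False ✓
B ^ D ^ W = T ^ F ^ F = True ✓
D ^ G = F ^ F = False ✓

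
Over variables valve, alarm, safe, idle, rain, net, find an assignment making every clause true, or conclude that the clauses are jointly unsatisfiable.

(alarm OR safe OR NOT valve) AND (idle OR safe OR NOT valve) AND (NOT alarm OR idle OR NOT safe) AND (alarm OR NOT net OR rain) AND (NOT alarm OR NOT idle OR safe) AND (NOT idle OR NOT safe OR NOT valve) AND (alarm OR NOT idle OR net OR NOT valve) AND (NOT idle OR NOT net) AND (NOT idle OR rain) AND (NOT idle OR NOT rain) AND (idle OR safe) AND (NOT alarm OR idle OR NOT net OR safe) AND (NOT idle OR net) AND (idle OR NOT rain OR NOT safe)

Set valve = False.
Set alarm = False.
Set safe = True.
Try idle = True:
  (NOT idle OR NOT net) forces net = False.
  clause (NOT idle OR net) is falsified — backtrack.
So idle = False.
  then (idle OR NOT rain OR NOT safe) forces rain = False.
  then (alarm OR NOT net OR rain) forces net = False.
All clauses satisfied.

valve = False; alarm = False; safe = True; idle = False; rain = False; net = False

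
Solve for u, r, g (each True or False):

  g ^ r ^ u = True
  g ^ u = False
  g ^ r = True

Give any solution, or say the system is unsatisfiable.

u: False, r: True, g: False

g ^ r ^ u = F ^ T ^ F = True ✓
g ^ u = F ^ F = False ✓
g ^ r = F ^ T = True ✓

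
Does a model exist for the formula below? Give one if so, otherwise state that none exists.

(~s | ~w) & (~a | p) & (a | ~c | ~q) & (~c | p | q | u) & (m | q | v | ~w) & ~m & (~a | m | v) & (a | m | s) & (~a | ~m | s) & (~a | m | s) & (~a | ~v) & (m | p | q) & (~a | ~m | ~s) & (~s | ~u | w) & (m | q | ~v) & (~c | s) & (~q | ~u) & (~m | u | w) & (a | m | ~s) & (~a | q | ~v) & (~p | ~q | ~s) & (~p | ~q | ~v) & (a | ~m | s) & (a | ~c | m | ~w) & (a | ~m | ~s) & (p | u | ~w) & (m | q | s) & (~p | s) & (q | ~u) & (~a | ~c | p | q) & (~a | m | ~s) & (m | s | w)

No satisfying assignment exists.

Case a = True:
  (~a | p) forces p = True.
  (~m) forces m = False.
  (~a | m | v) forces v = True.
  Clause (~a | ~v) is falsified — contradiction.
Case a = False:
  (~m) forces m = False.
  (a | m | s) forces s = True.
  Clause (a | m | ~s) is falsified — contradiction.
Both cases fail, so the formula is unsatisfiable.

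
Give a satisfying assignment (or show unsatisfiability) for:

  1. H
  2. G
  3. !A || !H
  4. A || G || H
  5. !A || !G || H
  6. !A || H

Unit clause (H) forces H = True.
Unit clause (G) forces G = True.
In (!A || !H) only !A is left, so A = False.
All clauses satisfied.

G = True, H = True, A = False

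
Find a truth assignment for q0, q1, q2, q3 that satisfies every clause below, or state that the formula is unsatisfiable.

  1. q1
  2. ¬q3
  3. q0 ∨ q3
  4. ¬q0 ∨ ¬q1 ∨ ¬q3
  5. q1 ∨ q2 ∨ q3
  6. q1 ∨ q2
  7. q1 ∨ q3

q0 = True, q1 = True, q2 = True, q3 = False

Unit clause (q1) forces q1 = True.
Unit clause (¬q3) forces q3 = False.
In (q0 ∨ q3) only q0 is left, so q0 = True.
Set q2 = True.
Check each clause:
  (q1): q1 holds.
  (¬q3): ¬q3 holds.
  (q0 ∨ q3): q0 holds.
  (¬q0 ∨ ¬q1 ∨ ¬q3): ¬q3 holds.
  (q1 ∨ q2 ∨ q3): q1 holds.
  (q1 ∨ q2): q1 holds.
  (q1 ∨ q3): q1 holds.
All clauses satisfied.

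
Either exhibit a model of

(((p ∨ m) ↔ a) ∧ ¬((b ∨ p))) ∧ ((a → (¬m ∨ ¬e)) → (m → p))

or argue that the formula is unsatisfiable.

a = False; m = False; b = False; p = False; e = True

  ((p ∨ m) ↔ a) ∧ ¬((b ∨ p)) = True
    (p ∨ m) ↔ a = True
      p ∨ m = False
    ¬((b ∨ p)) = True
      b ∨ p = False
  (a → (¬m ∨ ¬e)) → (m → p) = True
    a → (¬m ∨ ¬e) = True
      ¬m ∨ ¬e = True
        ¬m = True
        ¬e = False
    m → p = True
Both conjuncts True, so the formula holds.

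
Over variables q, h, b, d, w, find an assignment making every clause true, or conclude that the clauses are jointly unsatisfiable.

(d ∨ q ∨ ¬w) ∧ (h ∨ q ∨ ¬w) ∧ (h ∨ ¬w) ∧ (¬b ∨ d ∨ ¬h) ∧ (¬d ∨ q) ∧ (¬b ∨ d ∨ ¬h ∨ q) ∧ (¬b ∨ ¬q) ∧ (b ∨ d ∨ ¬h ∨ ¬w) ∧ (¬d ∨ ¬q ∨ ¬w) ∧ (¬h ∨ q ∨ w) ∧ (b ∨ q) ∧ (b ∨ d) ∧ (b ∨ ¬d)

q: False, h: False, b: True, d: False, w: False

Try q = True:
  (¬b ∨ ¬q) forces b = False.
  (b ∨ d) forces d = True.
  clause (b ∨ ¬d) is falsified — backtrack.
So q = False.
  then (¬d ∨ q) forces d = False.
  then (b ∨ q) forces b = True.
  then (d ∨ q ∨ ¬w) forces w = False.
  then (¬b ∨ d ∨ ¬h) forces h = False.
All clauses satisfied.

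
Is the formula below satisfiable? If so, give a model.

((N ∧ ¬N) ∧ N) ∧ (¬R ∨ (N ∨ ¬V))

No satisfying assignment exists.

Case N = True: the conjunct ¬N is False.
Case N = False: the conjunct N is False.
Both cases fail — unsatisfiable.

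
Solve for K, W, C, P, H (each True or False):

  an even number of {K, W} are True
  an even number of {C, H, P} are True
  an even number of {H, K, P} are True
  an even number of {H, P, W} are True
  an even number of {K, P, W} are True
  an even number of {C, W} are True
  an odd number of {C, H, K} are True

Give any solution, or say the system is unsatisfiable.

K = True, W = True, C = True, P = False, H = True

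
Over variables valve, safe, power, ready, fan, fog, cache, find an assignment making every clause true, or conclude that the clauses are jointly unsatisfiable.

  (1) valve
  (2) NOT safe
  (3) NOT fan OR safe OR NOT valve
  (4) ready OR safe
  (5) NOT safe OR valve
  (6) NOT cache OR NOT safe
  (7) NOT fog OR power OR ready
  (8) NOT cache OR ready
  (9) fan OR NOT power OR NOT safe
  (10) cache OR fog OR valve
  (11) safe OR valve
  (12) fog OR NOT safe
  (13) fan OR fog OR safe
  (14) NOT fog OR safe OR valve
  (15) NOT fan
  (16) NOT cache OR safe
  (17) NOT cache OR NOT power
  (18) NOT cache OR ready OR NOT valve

valve=T, safe=F, power=T, ready=T, fan=F, fog=T, cache=F

Unit clause (valve) forces valve = True.
Unit clause (NOT safe) forces safe = False.
In (NOT fan OR safe OR NOT valve) only NOT fan is left, so fan = False.
In (ready OR safe) only ready is left, so ready = True.
In (fan OR fog OR safe) only fog is left, so fog = True.
In (NOT cache OR safe) only NOT cache is left, so cache = False.
Set power = True.
All clauses satisfied.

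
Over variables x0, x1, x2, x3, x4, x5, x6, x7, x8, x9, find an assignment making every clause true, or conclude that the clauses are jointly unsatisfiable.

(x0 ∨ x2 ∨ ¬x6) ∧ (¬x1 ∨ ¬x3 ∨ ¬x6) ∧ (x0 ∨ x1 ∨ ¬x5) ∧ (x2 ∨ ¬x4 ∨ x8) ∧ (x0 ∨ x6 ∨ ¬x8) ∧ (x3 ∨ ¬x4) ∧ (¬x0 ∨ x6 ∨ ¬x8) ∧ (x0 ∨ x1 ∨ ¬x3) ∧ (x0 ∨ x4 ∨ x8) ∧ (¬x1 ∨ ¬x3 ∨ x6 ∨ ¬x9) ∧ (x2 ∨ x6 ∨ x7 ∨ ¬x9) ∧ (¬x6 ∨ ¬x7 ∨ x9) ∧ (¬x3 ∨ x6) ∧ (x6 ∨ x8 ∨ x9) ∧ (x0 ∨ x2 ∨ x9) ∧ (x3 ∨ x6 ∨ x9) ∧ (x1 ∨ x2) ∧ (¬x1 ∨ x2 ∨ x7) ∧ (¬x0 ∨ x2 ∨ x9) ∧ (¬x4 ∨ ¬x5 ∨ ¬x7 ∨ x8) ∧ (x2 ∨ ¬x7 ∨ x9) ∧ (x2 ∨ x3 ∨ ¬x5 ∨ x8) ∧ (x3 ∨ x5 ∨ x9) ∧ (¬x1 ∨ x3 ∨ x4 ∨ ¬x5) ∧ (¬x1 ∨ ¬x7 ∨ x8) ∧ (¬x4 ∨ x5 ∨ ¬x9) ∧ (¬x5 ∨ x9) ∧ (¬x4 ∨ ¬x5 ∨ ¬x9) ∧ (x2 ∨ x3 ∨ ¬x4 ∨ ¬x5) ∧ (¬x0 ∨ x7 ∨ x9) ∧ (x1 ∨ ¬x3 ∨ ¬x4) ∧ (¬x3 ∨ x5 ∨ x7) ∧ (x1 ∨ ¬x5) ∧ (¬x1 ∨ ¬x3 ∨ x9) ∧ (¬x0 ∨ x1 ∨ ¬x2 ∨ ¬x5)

x0 = True; x1 = False; x2 = True; x3 = False; x4 = False; x5 = False; x6 = False; x7 = True; x8 = False; x9 = True

Set x0 = True.
Set x1 = False.
  then (x1 ∨ x2) forces x2 = True.
  then (x1 ∨ ¬x5) forces x5 = False.
Set x3 = False.
  then (x3 ∨ ¬x4) forces x4 = False.
  then (x3 ∨ x5 ∨ x9) forces x9 = True.
Set x6 = False.
  then (¬x0 ∨ x6 ∨ ¬x8) forces x8 = False.
Set x7 = True.
All clauses satisfied.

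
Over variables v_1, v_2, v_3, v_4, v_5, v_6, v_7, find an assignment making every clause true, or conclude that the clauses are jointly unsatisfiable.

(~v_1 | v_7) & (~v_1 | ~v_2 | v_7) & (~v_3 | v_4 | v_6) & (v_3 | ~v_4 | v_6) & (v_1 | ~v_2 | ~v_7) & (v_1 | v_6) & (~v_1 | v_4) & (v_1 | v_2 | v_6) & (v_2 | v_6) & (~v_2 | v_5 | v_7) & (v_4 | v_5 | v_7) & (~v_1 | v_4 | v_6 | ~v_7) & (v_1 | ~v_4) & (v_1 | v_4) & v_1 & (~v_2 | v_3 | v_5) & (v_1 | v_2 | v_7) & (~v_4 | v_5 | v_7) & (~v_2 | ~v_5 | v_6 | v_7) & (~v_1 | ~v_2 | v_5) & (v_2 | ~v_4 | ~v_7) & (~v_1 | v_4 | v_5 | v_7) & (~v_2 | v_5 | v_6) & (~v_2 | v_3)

Unit clause (v_1) forces v_1 = True.
In (~v_1 | v_7) only v_7 is left, so v_7 = True.
In (~v_1 | v_4) only v_4 is left, so v_4 = True.
In (v_2 | ~v_4 | ~v_7) only v_2 is left, so v_2 = True.
In (~v_2 | v_3) only v_3 is left, so v_3 = True.
In (~v_1 | ~v_2 | v_5) only v_5 is left, so v_5 = True.
Set v_6 = False.
All clauses satisfied.

v_1 = True, v_2 = True, v_3 = True, v_4 = True, v_5 = True, v_6 = False, v_7 = True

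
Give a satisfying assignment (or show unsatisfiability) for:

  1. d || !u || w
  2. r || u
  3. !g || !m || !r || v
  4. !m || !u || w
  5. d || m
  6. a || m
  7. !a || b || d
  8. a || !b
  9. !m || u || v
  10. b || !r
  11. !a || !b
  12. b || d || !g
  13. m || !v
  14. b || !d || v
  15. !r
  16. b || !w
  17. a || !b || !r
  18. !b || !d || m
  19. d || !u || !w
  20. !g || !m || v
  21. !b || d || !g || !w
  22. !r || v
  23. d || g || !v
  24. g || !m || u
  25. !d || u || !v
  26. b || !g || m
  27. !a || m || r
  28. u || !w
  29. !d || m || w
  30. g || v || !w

Case b = True:
  (a || !b) forces a = True.
  Clause (!a || !b) is falsified — contradiction.
Case b = False:
  (b || !r) forces r = False.
  (r || u) forces u = True.
  (b || !w) forces w = False.
  (d || !u || w) forces d = True.
  (!m || !u || w) forces m = False.
  Clause (!d || m || w) is falsified — contradiction.
Both cases fail, so the formula is unsatisfiable.

No satisfying assignment exists.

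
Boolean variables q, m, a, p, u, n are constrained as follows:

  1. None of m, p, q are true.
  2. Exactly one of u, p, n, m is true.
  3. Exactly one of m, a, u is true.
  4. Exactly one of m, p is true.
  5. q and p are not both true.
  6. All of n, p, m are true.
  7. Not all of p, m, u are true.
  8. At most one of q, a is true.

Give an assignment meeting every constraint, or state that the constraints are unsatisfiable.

The formula is unsatisfiable.

Case m = True:
  Constraint (1) is violated (m=T) — contradiction.
Case m = False:
  Constraint (6) is violated (m=F) — contradiction.
Both cases fail — unsatisfiable.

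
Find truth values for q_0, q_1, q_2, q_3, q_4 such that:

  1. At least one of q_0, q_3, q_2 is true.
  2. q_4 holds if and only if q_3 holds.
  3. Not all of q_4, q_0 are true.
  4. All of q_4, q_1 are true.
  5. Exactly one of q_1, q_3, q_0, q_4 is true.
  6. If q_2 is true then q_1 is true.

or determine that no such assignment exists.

Case q_1 = True:
  (4) forces q_4 = True.
  Constraint (5) is violated (q_1=T, q_4=T) — contradiction.
Case q_1 = False:
  Constraint (4) is violated (q_1=F) — contradiction.
Both cases fail — unsatisfiable.

UNSATISFIABLE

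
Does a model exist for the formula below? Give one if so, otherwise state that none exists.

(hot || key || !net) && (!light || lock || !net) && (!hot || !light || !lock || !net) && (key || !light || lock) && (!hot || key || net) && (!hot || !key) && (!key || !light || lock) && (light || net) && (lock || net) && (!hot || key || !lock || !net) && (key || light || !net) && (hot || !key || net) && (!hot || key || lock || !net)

lock: True; net: True; hot: False; key: True; light: True

Set lock = True.
Set net = True.
Try hot = True:
  (!hot || !light || !lock || !net) forces light = False.
  (!hot || !key) forces key = False.
  clause (!hot || key || !lock || !net) is falsified — backtrack.
So hot = False.
  then (hot || key || !net) forces key = True.
Set light = True.
All clauses satisfied.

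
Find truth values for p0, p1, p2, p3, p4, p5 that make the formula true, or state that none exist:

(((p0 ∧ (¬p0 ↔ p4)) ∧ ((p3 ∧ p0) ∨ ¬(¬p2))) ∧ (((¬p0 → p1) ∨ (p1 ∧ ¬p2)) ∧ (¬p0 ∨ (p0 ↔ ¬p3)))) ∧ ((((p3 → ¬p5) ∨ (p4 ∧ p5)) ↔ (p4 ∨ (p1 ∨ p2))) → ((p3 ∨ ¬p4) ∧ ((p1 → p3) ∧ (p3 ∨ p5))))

p0 = True, p1 = False, p2 = True, p3 = False, p4 = False, p5 = True

  ((p0 ∧ (¬p0 ↔ p4)) ∧ ((p3 ∧ p0) ∨ ¬(¬p2))) ∧ (((¬p0 → p1) ∨ (p1 ∧ ¬p2)) ∧ (¬p0 ∨ (p0 ↔ ¬p3))) = True
    (p0 ∧ (¬p0 ↔ p4)) ∧ ((p3 ∧ p0) ∨ ¬(¬p2)) = True
      p0 ∧ (¬p0 ↔ p4) = True
        ¬p0 ↔ p4 = True
          ¬p0 = False
      (p3 ∧ p0) ∨ ¬(¬p2) = True
        p3 ∧ p0 = False
        ¬(¬p2) = True
          ¬p2 = False
    ((¬p0 → p1) ∨ (p1 ∧ ¬p2)) ∧ (¬p0 ∨ (p0 ↔ ¬p3)) = True
      (¬p0 → p1) ∨ (p1 ∧ ¬p2) = True
        ¬p0 → p1 = True
          ¬p0 = False
        p1 ∧ ¬p2 = False
          ¬p2 = False
      ¬p0 ∨ (p0 ↔ ¬p3) = True
        ¬p0 = False
        p0 ↔ ¬p3 = True
          ¬p3 = True
  (((p3 → ¬p5) ∨ (p4 ∧ p5)) ↔ (p4 ∨ (p1 ∨ p2))) → ((p3 ∨ ¬p4) ∧ ((p1 → p3) ∧ (p3 ∨ p5))) = True
    ((p3 → ¬p5) ∨ (p4 ∧ p5)) ↔ (p4 ∨ (p1 ∨ p2)) = True
      (p3 → ¬p5) ∨ (p4 ∧ p5) = True
        p3 → ¬p5 = True
          ¬p5 = False
        p4 ∧ p5 = False
      p4 ∨ (p1 ∨ p2) = True
        p1 ∨ p2 = True
    (p3 ∨ ¬p4) ∧ ((p1 → p3) ∧ (p3 ∨ p5)) = True
      p3 ∨ ¬p4 = True
        ¬p4 = True
      (p1 → p3) ∧ (p3 ∨ p5) = True
        p1 → p3 = True
        p3 ∨ p5 = True
Both conjuncts True, so the formula holds.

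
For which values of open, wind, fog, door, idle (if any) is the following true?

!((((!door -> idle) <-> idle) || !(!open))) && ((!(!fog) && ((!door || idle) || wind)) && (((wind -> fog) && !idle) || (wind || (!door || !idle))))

open = False, wind = True, fog = True, door = True, idle = False

  !((((!door -> idle) <-> idle) || !(!open))) = True
    ((!door -> idle) <-> idle) || !(!open) = False
      (!door -> idle) <-> idle = False
        !door -> idle = True
          !door = False
      !(!open) = False
        !open = True
  (!(!fog) && ((!door || idle) || wind)) && (((wind -> fog) && !idle) || (wind || (!door || !idle))) = True
    !(!fog) && ((!door || idle) || wind) = True
      !(!fog) = True
        !fog = False
      (!door || idle) || wind = True
        !door || idle = False
          !door = False
    ((wind -> fog) && !idle) || (wind || (!door || !idle)) = True
      (wind -> fog) && !idle = True
        wind -> fog = True
        !idle = True
      wind || (!door || !idle) = True
        !door || !idle = True
          !door = False
          !idle = True
Both conjuncts True, so the formula holds.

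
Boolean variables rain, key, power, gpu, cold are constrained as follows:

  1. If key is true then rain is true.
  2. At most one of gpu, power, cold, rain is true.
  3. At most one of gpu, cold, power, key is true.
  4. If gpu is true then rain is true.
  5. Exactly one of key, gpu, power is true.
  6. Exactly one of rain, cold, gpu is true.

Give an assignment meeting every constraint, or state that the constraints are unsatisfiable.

rain = True, key = True, power = False, gpu = False, cold = False

  (1) key=T ⇒ rain: T ✓
  (2) {gpu, power, cold, rain}: 1 true — at most one ✓
  (3) {gpu, cold, power, key}: 1 true — at most one ✓
  (4) gpu=F ⇒ rain: vacuous ✓
  (5) {key, gpu, power}: 1 true — exactly one ✓
  (6) {rain, cold, gpu}: 1 true — exactly one ✓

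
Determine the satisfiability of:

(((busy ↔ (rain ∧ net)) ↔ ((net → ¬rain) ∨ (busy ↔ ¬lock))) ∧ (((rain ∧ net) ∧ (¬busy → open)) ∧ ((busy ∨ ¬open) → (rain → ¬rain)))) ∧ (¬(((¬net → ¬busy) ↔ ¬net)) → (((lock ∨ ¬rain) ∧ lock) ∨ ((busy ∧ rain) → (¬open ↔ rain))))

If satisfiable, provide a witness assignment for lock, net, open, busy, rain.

lock = False, net = True, open = True, busy = False, rain = True

  ((busy ↔ (rain ∧ net)) ↔ ((net → ¬rain) ∨ (busy ↔ ¬lock))) ∧ (((rain ∧ net) ∧ (¬busy → open)) ∧ ((busy ∨ ¬open) → (rain → ¬rain))) = True
    (busy ↔ (rain ∧ net)) ↔ ((net → ¬rain) ∨ (busy ↔ ¬lock)) = True
      busy ↔ (rain ∧ net) = False
        rain ∧ net = True
      (net → ¬rain) ∨ (busy ↔ ¬lock) = False
        net → ¬rain = False
          ¬rain = False
        busy ↔ ¬lock = False
          ¬lock = True
    ((rain ∧ net) ∧ (¬busy → open)) ∧ ((busy ∨ ¬open) → (rain → ¬rain)) = True
      (rain ∧ net) ∧ (¬busy → open) = True
        rain ∧ net = True
        ¬busy → open = True
          ¬busy = True
      (busy ∨ ¬open) → (rain → ¬rain) = True
        busy ∨ ¬open = False
          ¬open = False
        rain → ¬rain = False
          ¬rain = False
  ¬(((¬net → ¬busy) ↔ ¬net)) → (((lock ∨ ¬rain) ∧ lock) ∨ ((busy ∧ rain) → (¬open ↔ rain))) = True
    ¬(((¬net → ¬busy) ↔ ¬net)) = True
      (¬net → ¬busy) ↔ ¬net = False
        ¬net → ¬busy = True
          ¬net = False
          ¬busy = True
        ¬net = False
    ((lock ∨ ¬rain) ∧ lock) ∨ ((busy ∧ rain) → (¬open ↔ rain)) = True
      (lock ∨ ¬rain) ∧ lock = False
        lock ∨ ¬rain = False
          ¬rain = False
      (busy ∧ rain) → (¬open ↔ rain) = True
        busy ∧ rain = False
        ¬open ↔ rain = False
          ¬open = False
Both conjuncts True, so the formula holds.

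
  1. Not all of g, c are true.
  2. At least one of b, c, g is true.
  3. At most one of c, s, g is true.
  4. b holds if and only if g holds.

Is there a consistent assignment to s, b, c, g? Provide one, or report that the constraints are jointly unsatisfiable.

s=F, b=T, c=F, g=T

  (1) {g, c}: 1/2 true — not all ✓
  (2) {b, c, g}: 2 true — at least one ✓
  (3) {c, s, g}: 1 true — at most one ✓
  (4) b=T, g=T — same ✓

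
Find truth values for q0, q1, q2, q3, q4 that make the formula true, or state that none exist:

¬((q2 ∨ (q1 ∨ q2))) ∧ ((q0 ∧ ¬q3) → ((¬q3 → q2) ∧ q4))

q0 = True; q1 = False; q2 = False; q3 = True; q4 = False

  ¬((q2 ∨ (q1 ∨ q2))) = True
    q2 ∨ (q1 ∨ q2) = False
      q1 ∨ q2 = False
  (q0 ∧ ¬q3) → ((¬q3 → q2) ∧ q4) = True
    q0 ∧ ¬q3 = False
      ¬q3 = False
    (¬q3 → q2) ∧ q4 = False
      ¬q3 → q2 = True
        ¬q3 = False
Both conjuncts True, so the formula holds.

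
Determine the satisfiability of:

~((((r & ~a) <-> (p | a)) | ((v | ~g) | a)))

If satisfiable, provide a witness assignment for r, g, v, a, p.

r = True, g = True, v = False, a = False, p = False

  ~((((r & ~a) <-> (p | a)) | ((v | ~g) | a))) = True
    ((r & ~a) <-> (p | a)) | ((v | ~g) | a) = False
      (r & ~a) <-> (p | a) = False
        r & ~a = True
          ~a = True
        p | a = False
      (v | ~g) | a = False
        v | ~g = False
          ~g = False
The formula evaluates to True.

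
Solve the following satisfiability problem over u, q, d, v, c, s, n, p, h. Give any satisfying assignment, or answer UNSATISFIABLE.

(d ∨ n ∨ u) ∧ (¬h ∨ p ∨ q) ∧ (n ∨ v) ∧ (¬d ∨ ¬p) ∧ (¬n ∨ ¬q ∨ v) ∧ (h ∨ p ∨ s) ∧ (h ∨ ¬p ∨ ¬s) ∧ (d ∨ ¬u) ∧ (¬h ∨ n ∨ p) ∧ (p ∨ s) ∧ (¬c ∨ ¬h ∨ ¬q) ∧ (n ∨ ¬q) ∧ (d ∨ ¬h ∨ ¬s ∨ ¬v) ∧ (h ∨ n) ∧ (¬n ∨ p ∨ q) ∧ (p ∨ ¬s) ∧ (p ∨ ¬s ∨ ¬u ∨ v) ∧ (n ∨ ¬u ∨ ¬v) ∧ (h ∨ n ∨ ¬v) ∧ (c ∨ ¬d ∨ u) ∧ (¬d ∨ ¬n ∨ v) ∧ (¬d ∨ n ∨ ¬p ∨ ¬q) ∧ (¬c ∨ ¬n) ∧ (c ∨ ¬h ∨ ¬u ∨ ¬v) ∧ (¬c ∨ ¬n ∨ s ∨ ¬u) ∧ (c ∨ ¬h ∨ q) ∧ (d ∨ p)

Set u = False.
Set q = False.
Try d = True:
  (¬d ∨ ¬p) forces p = False.
  (¬h ∨ p ∨ q) forces h = False.
  (h ∨ p ∨ s) forces s = True.
  clause (p ∨ ¬s) is falsified — backtrack.
So d = False.
  then (d ∨ n ∨ u) forces n = True.
  then (¬n ∨ p ∨ q) forces p = True.
  then (¬c ∨ ¬n) forces c = False.
  then (c ∨ ¬h ∨ q) forces h = False.
  then (h ∨ ¬p ∨ ¬s) forces s = False.
Set v = False.
All clauses satisfied.

u = False, q = False, d = False, v = False, c = False, s = False, n = True, p = True, h = False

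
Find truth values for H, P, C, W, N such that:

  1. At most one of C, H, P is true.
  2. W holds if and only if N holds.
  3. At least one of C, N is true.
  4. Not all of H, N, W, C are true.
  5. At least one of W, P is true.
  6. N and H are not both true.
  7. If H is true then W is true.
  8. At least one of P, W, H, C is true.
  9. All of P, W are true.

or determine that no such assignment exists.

H=F, P=T, C=F, W=T, N=T

  (1) {C, H, P}: 1 true — at most one ✓
  (2) W=T, N=T — same ✓
  (3) {C, N}: 1 true — at least one ✓
  (4) {H, N, W, C}: 2/4 true — not all ✓
  (5) {W, P}: 2 true — at least one ✓
  (6) N=T, H=F — not both ✓
  (7) H=F ⇒ W: vacuous ✓
  (8) {P, W, H, C}: 2 true — at least one ✓
  (9) {P, W}: all 2 true ✓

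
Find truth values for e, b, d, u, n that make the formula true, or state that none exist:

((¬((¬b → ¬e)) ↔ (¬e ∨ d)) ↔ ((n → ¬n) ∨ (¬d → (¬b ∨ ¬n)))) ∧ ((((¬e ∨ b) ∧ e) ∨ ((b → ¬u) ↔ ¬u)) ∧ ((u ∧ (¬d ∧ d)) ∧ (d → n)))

Unsatisfiable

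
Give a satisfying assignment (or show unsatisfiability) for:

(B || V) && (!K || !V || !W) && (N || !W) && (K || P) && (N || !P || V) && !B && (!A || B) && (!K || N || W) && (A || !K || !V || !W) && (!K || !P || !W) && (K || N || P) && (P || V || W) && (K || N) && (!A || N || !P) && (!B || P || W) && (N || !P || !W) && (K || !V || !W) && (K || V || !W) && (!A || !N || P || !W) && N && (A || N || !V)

Unit clause (!B) forces B = False.
In (!A || B) only !A is left, so A = False.
Unit clause (N) forces N = True.
In (B || V) only V is left, so V = True.
Try W = True:
  (!K || !V || !W) forces K = False.
  clause (K || !V || !W) is falsified — backtrack.
So W = False.
Set K = True.
Set P = True.
All clauses satisfied.

B = False, W = False, N = True, K = True, P = True, A = False, V = True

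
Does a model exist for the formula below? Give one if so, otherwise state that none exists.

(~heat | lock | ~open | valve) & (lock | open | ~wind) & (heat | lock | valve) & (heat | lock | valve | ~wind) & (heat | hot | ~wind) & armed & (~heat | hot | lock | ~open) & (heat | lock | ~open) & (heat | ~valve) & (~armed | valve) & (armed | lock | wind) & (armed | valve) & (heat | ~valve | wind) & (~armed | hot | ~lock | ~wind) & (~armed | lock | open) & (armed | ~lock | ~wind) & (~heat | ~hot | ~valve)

valve = True; heat = True; open = False; hot = False; wind = False; armed = True; lock = True

Unit clause (armed) forces armed = True.
In (~armed | valve) only valve is left, so valve = True.
In (heat | ~valve) only heat is left, so heat = True.
In (~heat | ~hot | ~valve) only ~hot is left, so hot = False.
Set open = False.
  then (~armed | lock | open) forces lock = True.
  then (~armed | hot | ~lock | ~wind) forces wind = False.
All clauses satisfied.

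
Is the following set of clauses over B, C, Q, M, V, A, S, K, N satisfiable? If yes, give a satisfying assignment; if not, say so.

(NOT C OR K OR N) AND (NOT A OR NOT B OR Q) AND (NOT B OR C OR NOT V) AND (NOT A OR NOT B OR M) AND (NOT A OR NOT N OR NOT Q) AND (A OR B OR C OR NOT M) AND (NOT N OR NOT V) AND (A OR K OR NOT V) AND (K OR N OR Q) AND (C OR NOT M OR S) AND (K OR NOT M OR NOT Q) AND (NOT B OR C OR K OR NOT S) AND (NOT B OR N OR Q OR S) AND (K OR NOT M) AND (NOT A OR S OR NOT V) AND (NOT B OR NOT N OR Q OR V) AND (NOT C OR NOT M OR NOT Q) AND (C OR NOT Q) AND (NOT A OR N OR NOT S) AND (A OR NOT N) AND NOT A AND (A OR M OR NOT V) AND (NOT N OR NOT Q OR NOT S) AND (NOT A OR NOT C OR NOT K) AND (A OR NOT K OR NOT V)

B=F, C=T, Q=F, M=T, V=F, A=F, S=T, K=T, N=F

Unit clause (NOT A) forces A = False.
In (A OR NOT N) only NOT N is left, so N = False.
Set B = False.
Set C = True.
  then (NOT C OR K OR N) forces K = True.
  then (A OR NOT K OR NOT V) forces V = False.
Set Q = False.
Set M = True.
Set S = True.
All clauses satisfied.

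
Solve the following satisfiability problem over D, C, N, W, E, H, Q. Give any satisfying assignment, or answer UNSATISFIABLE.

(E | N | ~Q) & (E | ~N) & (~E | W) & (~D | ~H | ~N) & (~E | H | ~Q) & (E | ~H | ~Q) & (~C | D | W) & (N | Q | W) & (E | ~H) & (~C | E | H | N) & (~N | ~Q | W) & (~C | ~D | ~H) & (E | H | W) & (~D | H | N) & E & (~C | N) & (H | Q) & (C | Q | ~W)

D = False, C = True, N = True, W = True, E = True, H = True, Q = False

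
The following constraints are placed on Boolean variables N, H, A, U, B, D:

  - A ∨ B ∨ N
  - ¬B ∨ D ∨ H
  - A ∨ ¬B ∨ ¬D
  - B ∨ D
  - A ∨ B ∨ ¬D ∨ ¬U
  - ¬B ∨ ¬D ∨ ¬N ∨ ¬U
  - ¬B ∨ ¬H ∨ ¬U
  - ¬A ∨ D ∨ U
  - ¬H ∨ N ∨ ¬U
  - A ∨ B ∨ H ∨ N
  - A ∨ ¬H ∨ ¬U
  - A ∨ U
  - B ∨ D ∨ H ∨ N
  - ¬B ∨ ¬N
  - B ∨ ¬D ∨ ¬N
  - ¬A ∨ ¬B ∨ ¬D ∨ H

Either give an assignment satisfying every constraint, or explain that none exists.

Set N = False.
Set H = False.
Try A = False:
  (A ∨ B ∨ N) forces B = True.
  (¬B ∨ D ∨ H) forces D = True.
  clause (A ∨ ¬B ∨ ¬D) is falsified — backtrack.
So A = True.
Set U = False.
  then (¬A ∨ D ∨ U) forces D = True.
  then (¬A ∨ ¬B ∨ ¬D ∨ H) forces B = False.
All clauses satisfied.

N: False, H: False, A: True, U: False, B: False, D: True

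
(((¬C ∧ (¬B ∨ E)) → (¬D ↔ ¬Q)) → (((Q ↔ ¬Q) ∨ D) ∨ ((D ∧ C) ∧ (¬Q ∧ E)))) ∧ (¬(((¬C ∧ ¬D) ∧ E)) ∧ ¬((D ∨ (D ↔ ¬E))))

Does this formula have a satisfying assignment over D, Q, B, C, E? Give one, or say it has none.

D=F, Q=T, B=F, C=F, E=F

  ((¬C ∧ (¬B ∨ E)) → (¬D ↔ ¬Q)) → (((Q ↔ ¬Q) ∨ D) ∨ ((D ∧ C) ∧ (¬Q ∧ E))) = True
    (¬C ∧ (¬B ∨ E)) → (¬D ↔ ¬Q) = False
      ¬C ∧ (¬B ∨ E) = True
        ¬C = True
        ¬B ∨ E = True
          ¬B = True
      ¬D ↔ ¬Q = False
        ¬D = True
        ¬Q = False
    ((Q ↔ ¬Q) ∨ D) ∨ ((D ∧ C) ∧ (¬Q ∧ E)) = False
      (Q ↔ ¬Q) ∨ D = False
        Q ↔ ¬Q = False
          ¬Q = False
      (D ∧ C) ∧ (¬Q ∧ E) = False
        D ∧ C = False
        ¬Q ∧ E = False
          ¬Q = False
  ¬(((¬C ∧ ¬D) ∧ E)) ∧ ¬((D ∨ (D ↔ ¬E))) = True
    ¬(((¬C ∧ ¬D) ∧ E)) = True
      (¬C ∧ ¬D) ∧ E = False
        ¬C ∧ ¬D = True
          ¬C = True
          ¬D = True
    ¬((D ∨ (D ↔ ¬E))) = True
      D ∨ (D ↔ ¬E) = False
        D ↔ ¬E = False
          ¬E = True
Both conjuncts True, so the formula holds.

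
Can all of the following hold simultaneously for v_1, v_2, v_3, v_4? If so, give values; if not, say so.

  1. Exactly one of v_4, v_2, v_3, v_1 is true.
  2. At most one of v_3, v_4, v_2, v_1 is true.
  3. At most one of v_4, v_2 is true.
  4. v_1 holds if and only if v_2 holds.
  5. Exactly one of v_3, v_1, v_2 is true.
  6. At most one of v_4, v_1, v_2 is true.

v_1 = False, v_2 = False, v_3 = True, v_4 = False

  (1) {v_4, v_2, v_3, v_1}: 1 true — exactly one ✓
  (2) {v_3, v_4, v_2, v_1}: 1 true — at most one ✓
  (3) {v_4, v_2}: 0 true — at most one ✓
  (4) v_1=F, v_2=F — same ✓
  (5) {v_3, v_1, v_2}: 1 true — exactly one ✓
  (6) {v_4, v_1, v_2}: 0 true — at most one ✓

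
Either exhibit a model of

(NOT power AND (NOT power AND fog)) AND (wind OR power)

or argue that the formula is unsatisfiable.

wind: True, fog: True, power: False

  NOT power AND (NOT power AND fog) = True
    NOT power = True
    NOT power AND fog = True
      NOT power = True
  wind OR power = True
Both conjuncts True, so the formula holds.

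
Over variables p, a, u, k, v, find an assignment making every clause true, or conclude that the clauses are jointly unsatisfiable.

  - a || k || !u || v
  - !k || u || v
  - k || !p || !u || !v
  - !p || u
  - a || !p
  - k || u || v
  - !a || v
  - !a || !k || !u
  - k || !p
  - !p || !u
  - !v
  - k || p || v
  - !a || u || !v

Unit clause (!v) forces v = False.
In (!a || v) only !a is left, so a = False.
In (a || !p) only !p is left, so p = False.
In (k || p || v) only k is left, so k = True.
In (!k || u || v) only u is left, so u = True.
All clauses satisfied.

p = False; a = False; u = True; k = True; v = False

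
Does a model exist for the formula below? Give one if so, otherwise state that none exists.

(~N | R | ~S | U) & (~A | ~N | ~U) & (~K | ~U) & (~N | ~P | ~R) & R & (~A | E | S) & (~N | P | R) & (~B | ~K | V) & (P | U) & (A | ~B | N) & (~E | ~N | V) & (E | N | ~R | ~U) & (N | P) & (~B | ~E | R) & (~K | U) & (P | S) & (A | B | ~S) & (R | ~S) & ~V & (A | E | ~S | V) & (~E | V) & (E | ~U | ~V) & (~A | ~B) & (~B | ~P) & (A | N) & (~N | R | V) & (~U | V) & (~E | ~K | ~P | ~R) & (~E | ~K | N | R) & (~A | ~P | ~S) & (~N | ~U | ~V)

Case V = True:
  Clause (~V) is falsified — contradiction.
Case V = False:
  (R) forces R = True.
  (~E | V) forces E = False.
  (~U | V) forces U = False.
  (P | U) forces P = True.
  (~N | ~P | ~R) forces N = False.
  (~K | U) forces K = False.
  (~B | ~P) forces B = False.
  (A | N) forces A = True.
  (~A | E | S) forces S = True.
  Clause (~A | ~P | ~S) is falsified — contradiction.
Both cases fail, so the formula is unsatisfiable.

The formula is unsatisfiable.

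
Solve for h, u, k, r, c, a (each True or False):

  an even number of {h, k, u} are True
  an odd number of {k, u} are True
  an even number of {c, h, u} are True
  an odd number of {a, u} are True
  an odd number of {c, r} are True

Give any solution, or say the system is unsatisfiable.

h = True, u = True, k = False, r = True, c = False, a = False

{h, k, u}: 2 true → even ✓
{k, u}: 1 true → odd ✓
{c, h, u}: 2 true → even ✓
{a, u}: 1 true → odd ✓
{c, r}: 1 true → odd ✓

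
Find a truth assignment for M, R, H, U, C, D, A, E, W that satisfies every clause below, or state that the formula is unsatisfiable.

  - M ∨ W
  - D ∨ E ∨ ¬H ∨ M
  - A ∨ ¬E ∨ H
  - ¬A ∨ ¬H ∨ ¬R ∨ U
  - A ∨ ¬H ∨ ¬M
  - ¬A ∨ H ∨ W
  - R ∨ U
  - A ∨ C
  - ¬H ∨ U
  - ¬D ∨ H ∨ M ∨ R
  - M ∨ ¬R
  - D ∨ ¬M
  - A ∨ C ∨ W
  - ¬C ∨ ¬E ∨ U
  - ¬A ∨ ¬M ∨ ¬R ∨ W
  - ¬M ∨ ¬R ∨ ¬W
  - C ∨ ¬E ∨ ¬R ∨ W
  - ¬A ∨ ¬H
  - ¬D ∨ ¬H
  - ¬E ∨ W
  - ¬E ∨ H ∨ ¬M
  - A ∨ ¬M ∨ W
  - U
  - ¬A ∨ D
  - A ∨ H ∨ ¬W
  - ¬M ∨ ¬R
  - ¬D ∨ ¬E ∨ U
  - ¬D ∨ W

M: True, R: False, H: False, U: True, C: True, D: True, A: True, E: False, W: True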